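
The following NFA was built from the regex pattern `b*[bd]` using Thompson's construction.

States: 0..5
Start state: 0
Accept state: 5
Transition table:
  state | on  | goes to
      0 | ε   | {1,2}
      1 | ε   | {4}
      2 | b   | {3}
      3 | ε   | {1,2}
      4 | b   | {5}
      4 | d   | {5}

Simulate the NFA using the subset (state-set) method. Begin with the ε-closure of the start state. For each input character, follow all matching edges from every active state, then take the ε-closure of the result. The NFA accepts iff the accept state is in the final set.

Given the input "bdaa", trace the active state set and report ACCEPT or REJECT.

Answer: REJECT

Trace:
initial (ε-close {0}): {0,1,2,4}
'b' @ 1: {1,2,3,4,5}  [accepting]
'd' @ 2: {5}  [accepting]
'a' @ 3: {}  — no active states
rest 'a' ignored (set empty)
end set {} — state 5 not in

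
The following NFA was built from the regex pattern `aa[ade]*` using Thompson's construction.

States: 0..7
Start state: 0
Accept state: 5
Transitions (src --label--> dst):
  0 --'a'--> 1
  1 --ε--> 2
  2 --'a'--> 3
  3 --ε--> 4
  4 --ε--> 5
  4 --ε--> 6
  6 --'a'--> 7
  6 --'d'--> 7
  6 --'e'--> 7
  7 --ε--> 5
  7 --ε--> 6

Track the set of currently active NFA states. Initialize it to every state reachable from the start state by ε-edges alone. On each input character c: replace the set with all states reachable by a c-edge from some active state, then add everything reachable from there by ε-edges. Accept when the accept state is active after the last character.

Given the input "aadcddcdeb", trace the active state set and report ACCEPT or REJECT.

Answer: REJECT

Steps:
S₀ = ε-closure({0}) = {0}
'a' @ 1: {1,2}
'a' @ 2: {3,4,5,6}  [accepting]
'd' @ 3: {5,6,7}  [accepting]
'c' @ 4: {}  — state set empty
rest 'ddcdeb' ignored (set empty)
after full input: {}  (accept=5 not in)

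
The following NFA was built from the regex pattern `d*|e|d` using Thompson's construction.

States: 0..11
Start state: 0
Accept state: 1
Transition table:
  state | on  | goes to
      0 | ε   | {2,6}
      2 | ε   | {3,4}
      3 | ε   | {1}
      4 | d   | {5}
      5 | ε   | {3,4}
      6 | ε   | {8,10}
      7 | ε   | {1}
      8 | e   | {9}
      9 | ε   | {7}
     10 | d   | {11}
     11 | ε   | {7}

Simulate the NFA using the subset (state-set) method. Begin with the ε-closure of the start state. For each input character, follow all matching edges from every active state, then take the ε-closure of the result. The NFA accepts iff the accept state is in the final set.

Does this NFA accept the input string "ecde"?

start: ε-closure({0}) = {0,1,2,3,4,6,8,10}
'e' @ 1: {1,7,9}  ✓accept
'c' @ 2: {}  — state set empty
rest 'de' ignored (set empty)
after full input: {}  (accept=1 not in)

Answer: REJECT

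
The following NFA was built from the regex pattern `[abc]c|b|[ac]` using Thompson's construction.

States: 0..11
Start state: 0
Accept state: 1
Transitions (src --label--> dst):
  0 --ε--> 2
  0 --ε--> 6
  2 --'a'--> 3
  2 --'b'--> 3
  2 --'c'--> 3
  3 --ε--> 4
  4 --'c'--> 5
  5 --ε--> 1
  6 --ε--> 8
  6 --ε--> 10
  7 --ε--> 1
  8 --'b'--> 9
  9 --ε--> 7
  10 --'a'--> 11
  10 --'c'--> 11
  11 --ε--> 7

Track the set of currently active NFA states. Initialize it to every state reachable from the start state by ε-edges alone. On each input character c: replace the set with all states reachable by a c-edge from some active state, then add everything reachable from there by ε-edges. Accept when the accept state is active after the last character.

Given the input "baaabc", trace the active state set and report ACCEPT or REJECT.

start: ε-closure({0}) = {0,2,6,8,10}
'b' @ 1: {1,3,4,7,9}  (accept∈set)
'a' @ 2: {}  — dead — no transitions
rest 'aabc' ignored (set empty)
final: {}; accept 1 not in set

Answer: REJECT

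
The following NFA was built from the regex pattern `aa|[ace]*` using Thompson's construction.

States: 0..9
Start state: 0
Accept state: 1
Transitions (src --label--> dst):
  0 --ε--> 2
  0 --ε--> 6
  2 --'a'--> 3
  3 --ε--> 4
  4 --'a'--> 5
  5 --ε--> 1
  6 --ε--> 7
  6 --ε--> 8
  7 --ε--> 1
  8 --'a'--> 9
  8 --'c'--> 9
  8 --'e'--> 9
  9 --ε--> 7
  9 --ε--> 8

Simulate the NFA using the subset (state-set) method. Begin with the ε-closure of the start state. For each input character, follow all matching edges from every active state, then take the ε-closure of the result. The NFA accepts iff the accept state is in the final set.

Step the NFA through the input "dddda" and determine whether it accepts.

S₀ = ε-closure({0}) = {0,1,2,6,7,8}
'd' @ 1: {}  — state set empty
rest 'ddda' ignored (set empty)
final: {}; accept 1 not in set

Answer: REJECT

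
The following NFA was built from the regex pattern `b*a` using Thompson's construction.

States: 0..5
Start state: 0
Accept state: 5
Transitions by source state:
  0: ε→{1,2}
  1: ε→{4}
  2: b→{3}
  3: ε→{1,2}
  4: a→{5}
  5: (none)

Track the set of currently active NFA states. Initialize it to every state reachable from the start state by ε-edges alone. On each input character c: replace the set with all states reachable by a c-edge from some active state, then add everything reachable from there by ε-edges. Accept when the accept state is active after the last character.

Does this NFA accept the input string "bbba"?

Answer: ACCEPT

Derivation:
S₀ = ε-closure({0}) = {0,1,2,4}
'b' @ 1: {1,2,3,4}
'b' @ 2: {1,2,3,4}
'b' @ 3: {1,2,3,4}
'a' @ 4: {5}  ✓accept
final: {5}; accept 5 in set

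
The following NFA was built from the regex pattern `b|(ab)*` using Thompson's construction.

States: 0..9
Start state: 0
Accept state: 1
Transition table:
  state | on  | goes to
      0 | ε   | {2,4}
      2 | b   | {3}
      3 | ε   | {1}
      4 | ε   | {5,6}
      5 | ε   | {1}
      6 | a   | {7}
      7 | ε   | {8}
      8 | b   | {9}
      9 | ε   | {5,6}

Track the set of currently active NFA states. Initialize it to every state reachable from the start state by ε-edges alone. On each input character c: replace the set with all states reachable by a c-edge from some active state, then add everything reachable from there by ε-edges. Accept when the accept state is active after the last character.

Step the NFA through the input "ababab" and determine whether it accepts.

Answer: ACCEPT

Steps:
initial (ε-close {0}): {0,1,2,4,5,6}
'a' @ 1: {7,8}
'b' @ 2: {1,5,6,9}  ✓accept
'a' @ 3: {7,8}
'b' @ 4: {1,5,6,9}  ✓accept
'a' @ 5: {7,8}
'b' @ 6: {1,5,6,9}  ✓accept
after full input: {1,5,6,9}  (accept=1 in)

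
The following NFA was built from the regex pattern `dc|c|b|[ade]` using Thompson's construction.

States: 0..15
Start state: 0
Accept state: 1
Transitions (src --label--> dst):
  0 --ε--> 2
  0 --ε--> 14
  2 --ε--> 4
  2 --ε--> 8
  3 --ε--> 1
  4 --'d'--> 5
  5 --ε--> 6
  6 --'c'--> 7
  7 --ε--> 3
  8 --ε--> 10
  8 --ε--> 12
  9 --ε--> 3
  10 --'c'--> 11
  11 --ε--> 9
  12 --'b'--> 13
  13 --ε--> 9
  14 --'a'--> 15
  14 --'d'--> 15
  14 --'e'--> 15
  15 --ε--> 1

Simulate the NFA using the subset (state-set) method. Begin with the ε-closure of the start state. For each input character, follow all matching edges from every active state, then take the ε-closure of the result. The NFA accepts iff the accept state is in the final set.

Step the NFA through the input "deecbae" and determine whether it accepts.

Answer: REJECT

Steps:
S₀ = ε-closure({0}) = {0,2,4,8,10,12,14}
'd' @ 1: {1,5,6,15}  [accepting]
'e' @ 2: {}  — no active states
rest 'ecbae' ignored (set empty)
end set {} — state 1 not in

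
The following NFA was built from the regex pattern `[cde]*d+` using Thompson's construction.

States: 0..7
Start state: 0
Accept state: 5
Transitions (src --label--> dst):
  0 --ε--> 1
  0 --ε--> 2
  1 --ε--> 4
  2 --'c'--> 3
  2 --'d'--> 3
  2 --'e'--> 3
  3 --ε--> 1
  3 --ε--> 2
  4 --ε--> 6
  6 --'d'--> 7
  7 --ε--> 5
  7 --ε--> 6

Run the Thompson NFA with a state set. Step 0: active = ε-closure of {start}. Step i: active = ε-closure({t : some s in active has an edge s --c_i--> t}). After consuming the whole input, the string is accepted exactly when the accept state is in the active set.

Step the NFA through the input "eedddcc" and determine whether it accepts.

start: ε-closure({0}) = {0,1,2,4,6}
'e' @ 1: {1,2,3,4,6}
'e' @ 2: {1,2,3,4,6}
'd' @ 3: {1,2,3,4,5,6,7}  [accepting]
'd' @ 4: {1,2,3,4,5,6,7}  [accepting]
'd' @ 5: {1,2,3,4,5,6,7}  [accepting]
'c' @ 6: {1,2,3,4,6}
'c' @ 7: {1,2,3,4,6}
after full input: {1,2,3,4,6}  (accept=5 not in)

Answer: REJECT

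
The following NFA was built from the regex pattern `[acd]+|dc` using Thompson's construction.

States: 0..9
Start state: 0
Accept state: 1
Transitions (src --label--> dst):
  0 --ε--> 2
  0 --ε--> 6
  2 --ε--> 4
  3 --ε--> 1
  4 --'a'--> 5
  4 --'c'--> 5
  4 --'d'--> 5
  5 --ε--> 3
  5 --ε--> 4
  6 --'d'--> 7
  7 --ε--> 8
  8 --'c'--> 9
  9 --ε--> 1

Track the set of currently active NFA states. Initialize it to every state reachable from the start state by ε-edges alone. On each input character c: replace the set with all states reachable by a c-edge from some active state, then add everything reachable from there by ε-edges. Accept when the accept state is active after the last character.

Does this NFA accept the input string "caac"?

Answer: ACCEPT

Derivation:
initial (ε-close {0}): {0,2,4,6}
'c' @ 1: {1,3,4,5}  ✓accept
'a' @ 2: {1,3,4,5}  ✓accept
'a' @ 3: {1,3,4,5}  ✓accept
'c' @ 4: {1,3,4,5}  ✓accept
final: {1,3,4,5}; accept 1 in set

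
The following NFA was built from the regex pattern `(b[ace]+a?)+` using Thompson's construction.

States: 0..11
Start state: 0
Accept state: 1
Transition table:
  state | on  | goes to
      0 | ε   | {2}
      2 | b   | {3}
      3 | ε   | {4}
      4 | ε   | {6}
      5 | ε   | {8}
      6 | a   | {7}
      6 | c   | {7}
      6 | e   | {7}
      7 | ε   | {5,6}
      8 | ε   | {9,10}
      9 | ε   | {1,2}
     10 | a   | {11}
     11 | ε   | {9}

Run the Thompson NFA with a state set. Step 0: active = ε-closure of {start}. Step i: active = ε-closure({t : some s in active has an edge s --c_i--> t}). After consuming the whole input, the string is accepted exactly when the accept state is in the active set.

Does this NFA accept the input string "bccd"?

Answer: REJECT

Steps:
start: ε-closure({0}) = {0,2}
'b' @ 1: {3,4,6}
'c' @ 2: {1,2,5,6,7,8,9,10}  [accepting]
'c' @ 3: {1,2,5,6,7,8,9,10}  [accepting]
'd' @ 4: {}  — dead — no transitions
final: {}; accept 1 not in set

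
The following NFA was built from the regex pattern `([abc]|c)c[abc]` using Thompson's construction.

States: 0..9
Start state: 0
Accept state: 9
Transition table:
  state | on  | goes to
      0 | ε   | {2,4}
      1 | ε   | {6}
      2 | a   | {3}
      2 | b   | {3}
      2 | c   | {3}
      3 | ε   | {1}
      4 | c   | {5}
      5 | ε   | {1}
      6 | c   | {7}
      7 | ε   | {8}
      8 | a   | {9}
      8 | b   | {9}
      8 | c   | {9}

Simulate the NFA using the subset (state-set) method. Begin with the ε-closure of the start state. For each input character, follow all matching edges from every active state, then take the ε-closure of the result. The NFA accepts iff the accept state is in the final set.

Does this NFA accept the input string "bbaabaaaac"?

S₀ = ε-closure({0}) = {0,2,4}
'b' @ 1: {1,3,6}
'b' @ 2: {}  — state set empty
rest 'aabaaaac' ignored (set empty)
after full input: {}  (accept=9 not in)

Answer: REJECT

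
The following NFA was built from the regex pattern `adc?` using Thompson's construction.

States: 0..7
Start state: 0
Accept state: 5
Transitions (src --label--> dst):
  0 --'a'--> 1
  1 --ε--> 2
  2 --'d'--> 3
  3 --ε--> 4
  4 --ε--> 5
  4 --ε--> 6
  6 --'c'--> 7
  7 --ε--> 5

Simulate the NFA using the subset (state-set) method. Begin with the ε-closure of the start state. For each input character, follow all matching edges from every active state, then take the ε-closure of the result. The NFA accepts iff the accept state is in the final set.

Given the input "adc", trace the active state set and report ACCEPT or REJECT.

Answer: ACCEPT

Steps:
initial (ε-close {0}): {0}
'a' @ 1: {1,2}
'd' @ 2: {3,4,5,6}  [accepting]
'c' @ 3: {5,7}  [accepting]
after full input: {5,7}  (accept=5 in)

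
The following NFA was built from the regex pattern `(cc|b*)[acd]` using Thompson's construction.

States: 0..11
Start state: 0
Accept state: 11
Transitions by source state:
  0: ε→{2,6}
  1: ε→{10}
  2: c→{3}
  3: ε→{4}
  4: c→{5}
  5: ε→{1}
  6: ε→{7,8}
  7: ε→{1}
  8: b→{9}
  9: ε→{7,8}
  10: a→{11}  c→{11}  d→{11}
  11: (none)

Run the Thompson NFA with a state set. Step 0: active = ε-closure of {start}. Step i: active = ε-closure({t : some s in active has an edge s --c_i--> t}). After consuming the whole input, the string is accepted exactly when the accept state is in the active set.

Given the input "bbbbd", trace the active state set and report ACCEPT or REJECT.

initial (ε-close {0}): {0,1,2,6,7,8,10}
'b' @ 1: {1,7,8,9,10}
'b' @ 2: {1,7,8,9,10}
'b' @ 3: {1,7,8,9,10}
'b' @ 4: {1,7,8,9,10}
'd' @ 5: {11}  (accept∈set)
end set {11} — state 11 in

Answer: ACCEPT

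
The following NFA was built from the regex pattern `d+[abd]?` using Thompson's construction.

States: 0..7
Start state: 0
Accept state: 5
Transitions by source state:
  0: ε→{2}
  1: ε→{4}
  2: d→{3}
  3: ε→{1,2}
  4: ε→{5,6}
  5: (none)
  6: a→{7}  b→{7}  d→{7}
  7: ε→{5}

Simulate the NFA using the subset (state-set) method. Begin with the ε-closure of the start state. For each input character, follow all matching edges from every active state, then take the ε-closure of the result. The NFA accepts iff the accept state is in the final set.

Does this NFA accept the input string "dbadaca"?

Answer: REJECT

Steps:
start: ε-closure({0}) = {0,2}
'd' @ 1: {1,2,3,4,5,6}  (accept∈set)
'b' @ 2: {5,7}  (accept∈set)
'a' @ 3: {}  — dead — no transitions
rest 'daca' ignored (set empty)
end set {} — state 5 not in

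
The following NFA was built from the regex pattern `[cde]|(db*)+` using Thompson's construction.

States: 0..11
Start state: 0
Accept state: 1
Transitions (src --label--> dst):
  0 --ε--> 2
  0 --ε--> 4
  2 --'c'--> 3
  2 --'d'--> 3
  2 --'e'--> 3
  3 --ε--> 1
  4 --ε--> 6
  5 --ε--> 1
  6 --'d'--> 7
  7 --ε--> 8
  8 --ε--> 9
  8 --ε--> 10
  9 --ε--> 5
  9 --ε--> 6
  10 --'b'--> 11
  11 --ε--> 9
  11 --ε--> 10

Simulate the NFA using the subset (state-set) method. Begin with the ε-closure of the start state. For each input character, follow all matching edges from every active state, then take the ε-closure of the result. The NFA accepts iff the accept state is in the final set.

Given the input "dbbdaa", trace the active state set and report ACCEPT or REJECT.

initial (ε-close {0}): {0,2,4,6}
'd' @ 1: {1,3,5,6,7,8,9,10}  (accept∈set)
'b' @ 2: {1,5,6,9,10,11}  (accept∈set)
'b' @ 3: {1,5,6,9,10,11}  (accept∈set)
'd' @ 4: {1,5,6,7,8,9,10}  (accept∈set)
'a' @ 5: {}  — dead — no transitions
rest 'a' ignored (set empty)
end set {} — state 1 not in

Answer: REJECT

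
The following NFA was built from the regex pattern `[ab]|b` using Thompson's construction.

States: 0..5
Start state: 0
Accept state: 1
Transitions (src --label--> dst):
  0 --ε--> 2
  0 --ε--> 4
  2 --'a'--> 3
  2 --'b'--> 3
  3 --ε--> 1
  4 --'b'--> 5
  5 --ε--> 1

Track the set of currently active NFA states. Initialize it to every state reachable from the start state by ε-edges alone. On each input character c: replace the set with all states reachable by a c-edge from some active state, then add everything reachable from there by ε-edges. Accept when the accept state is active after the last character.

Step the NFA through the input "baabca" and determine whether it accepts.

Answer: REJECT

Steps:
initial (ε-close {0}): {0,2,4}
'b' @ 1: {1,3,5}  [accepting]
'a' @ 2: {}  — state set empty
rest 'abca' ignored (set empty)
final: {}; accept 1 not in set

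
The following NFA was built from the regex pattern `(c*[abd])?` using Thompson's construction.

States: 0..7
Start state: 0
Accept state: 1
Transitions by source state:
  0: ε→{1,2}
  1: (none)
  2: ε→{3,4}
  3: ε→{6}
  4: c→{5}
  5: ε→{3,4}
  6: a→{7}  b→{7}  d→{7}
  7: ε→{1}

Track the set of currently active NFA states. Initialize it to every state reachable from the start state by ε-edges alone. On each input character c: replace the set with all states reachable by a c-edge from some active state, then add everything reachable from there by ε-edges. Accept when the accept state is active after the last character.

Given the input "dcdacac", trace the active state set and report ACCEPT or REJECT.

initial (ε-close {0}): {0,1,2,3,4,6}
'd' @ 1: {1,7}  [accepting]
'c' @ 2: {}  — state set empty
rest 'dacac' ignored (set empty)
end set {} — state 1 not in

Answer: REJECT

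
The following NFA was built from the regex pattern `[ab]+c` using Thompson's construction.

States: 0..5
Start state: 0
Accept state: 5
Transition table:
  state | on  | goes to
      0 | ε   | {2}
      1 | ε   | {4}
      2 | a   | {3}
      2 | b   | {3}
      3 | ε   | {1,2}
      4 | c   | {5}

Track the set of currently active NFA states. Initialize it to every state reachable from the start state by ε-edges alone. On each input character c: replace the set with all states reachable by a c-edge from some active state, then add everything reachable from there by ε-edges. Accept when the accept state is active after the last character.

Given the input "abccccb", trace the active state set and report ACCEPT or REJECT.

start: ε-closure({0}) = {0,2}
'a' @ 1: {1,2,3,4}
'b' @ 2: {1,2,3,4}
'c' @ 3: {5}  (accept∈set)
'c' @ 4: {}  — dead — no transitions
rest 'ccb' ignored (set empty)
after full input: {}  (accept=5 not in)

Answer: REJECT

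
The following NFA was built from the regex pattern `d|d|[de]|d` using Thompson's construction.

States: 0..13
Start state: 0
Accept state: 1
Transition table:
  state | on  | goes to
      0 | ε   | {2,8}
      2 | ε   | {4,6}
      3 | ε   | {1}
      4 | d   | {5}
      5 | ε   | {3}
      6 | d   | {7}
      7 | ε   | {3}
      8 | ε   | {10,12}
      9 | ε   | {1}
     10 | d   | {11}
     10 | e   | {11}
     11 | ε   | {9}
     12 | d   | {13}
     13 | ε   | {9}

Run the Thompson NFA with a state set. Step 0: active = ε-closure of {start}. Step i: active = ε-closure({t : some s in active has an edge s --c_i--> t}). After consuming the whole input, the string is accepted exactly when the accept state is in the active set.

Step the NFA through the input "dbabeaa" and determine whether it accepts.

Answer: REJECT

Trace:
S₀ = ε-closure({0}) = {0,2,4,6,8,10,12}
'd' @ 1: {1,3,5,7,9,11,13}  ✓accept
'b' @ 2: {}  — state set empty
rest 'abeaa' ignored (set empty)
final: {}; accept 1 not in set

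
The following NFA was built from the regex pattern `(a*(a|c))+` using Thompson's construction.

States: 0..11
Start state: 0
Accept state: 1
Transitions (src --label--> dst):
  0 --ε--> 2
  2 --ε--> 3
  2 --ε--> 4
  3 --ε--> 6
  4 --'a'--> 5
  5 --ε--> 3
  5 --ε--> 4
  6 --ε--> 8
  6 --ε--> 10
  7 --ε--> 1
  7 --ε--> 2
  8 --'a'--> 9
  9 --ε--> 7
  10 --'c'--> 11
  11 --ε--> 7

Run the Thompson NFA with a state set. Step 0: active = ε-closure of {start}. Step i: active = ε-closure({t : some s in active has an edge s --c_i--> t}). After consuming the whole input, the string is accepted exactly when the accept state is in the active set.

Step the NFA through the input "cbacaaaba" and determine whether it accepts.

Answer: REJECT

Trace:
start: ε-closure({0}) = {0,2,3,4,6,8,10}
'c' @ 1: {1,2,3,4,6,7,8,10,11}  (accept∈set)
'b' @ 2: {}  — dead — no transitions
rest 'acaaaba' ignored (set empty)
final: {}; accept 1 not in set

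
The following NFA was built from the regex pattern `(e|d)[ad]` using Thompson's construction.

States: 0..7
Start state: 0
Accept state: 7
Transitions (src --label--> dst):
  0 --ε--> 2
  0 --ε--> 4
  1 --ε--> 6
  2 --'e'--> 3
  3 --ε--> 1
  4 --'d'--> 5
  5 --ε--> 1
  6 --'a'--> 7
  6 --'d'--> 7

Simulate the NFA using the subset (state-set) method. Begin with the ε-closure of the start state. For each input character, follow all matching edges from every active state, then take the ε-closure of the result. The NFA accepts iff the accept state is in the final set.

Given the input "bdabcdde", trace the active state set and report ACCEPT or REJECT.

Answer: REJECT

Trace:
S₀ = ε-closure({0}) = {0,2,4}
'b' @ 1: {}  — no active states
rest 'dabcdde' ignored (set empty)
after full input: {}  (accept=7 not in)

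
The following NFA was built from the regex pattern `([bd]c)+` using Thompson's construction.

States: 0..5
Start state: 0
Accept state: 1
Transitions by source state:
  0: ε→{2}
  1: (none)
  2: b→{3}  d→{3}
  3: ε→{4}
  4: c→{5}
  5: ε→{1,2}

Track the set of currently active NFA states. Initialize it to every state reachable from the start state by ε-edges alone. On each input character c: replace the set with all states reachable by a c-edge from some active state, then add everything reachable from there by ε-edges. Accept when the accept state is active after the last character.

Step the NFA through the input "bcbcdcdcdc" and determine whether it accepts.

Answer: ACCEPT

Steps:
start: ε-closure({0}) = {0,2}
'b' @ 1: {3,4}
'c' @ 2: {1,2,5}  (accept∈set)
'b' @ 3: {3,4}
'c' @ 4: {1,2,5}  (accept∈set)
'd' @ 5: {3,4}
'c' @ 6: {1,2,5}  (accept∈set)
'd' @ 7: {3,4}
'c' @ 8: {1,2,5}  (accept∈set)
'd' @ 9: {3,4}
'c' @ 10: {1,2,5}  (accept∈set)
end set {1,2,5} — state 1 in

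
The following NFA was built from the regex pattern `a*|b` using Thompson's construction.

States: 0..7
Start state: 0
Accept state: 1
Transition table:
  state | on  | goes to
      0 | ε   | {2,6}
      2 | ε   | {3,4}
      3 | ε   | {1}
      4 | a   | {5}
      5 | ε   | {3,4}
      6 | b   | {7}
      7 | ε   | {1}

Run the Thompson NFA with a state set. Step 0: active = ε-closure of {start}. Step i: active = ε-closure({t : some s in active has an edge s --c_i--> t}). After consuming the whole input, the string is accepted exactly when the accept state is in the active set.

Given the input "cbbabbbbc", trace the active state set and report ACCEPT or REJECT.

Answer: REJECT

Derivation:
initial (ε-close {0}): {0,1,2,3,4,6}
'c' @ 1: {}  — state set empty
rest 'bbabbbbc' ignored (set empty)
final: {}; accept 1 not in set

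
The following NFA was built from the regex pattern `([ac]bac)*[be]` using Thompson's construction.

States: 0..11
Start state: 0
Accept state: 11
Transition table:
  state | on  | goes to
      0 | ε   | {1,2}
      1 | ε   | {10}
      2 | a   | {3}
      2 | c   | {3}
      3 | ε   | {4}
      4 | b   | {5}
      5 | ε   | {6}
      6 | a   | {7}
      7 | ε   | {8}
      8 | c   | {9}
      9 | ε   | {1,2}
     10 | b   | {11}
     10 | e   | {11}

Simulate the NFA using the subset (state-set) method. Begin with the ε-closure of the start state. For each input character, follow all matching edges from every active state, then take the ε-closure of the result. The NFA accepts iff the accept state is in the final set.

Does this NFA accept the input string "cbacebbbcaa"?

start: ε-closure({0}) = {0,1,2,10}
'c' @ 1: {3,4}
'b' @ 2: {5,6}
'a' @ 3: {7,8}
'c' @ 4: {1,2,9,10}
'e' @ 5: {11}  ✓accept
'b' @ 6: {}  — no active states
rest 'bbcaa' ignored (set empty)
final: {}; accept 11 not in set

Answer: REJECT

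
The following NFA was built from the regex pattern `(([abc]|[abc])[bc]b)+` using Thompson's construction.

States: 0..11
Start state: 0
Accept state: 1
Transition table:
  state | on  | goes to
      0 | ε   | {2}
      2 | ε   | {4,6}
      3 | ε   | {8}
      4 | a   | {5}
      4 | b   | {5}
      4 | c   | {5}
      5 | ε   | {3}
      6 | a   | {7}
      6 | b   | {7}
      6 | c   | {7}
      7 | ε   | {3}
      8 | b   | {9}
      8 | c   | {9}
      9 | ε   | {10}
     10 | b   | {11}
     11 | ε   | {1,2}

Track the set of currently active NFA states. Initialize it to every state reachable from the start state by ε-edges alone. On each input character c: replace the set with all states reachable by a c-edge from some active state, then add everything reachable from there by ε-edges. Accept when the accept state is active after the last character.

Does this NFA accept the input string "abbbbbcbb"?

Answer: ACCEPT

Steps:
S₀ = ε-closure({0}) = {0,2,4,6}
'a' @ 1: {3,5,7,8}
'b' @ 2: {9,10}
'b' @ 3: {1,2,4,6,11}  ✓accept
'b' @ 4: {3,5,7,8}
'b' @ 5: {9,10}
'b' @ 6: {1,2,4,6,11}  ✓accept
'c' @ 7: {3,5,7,8}
'b' @ 8: {9,10}
'b' @ 9: {1,2,4,6,11}  ✓accept
after full input: {1,2,4,6,11}  (accept=1 in)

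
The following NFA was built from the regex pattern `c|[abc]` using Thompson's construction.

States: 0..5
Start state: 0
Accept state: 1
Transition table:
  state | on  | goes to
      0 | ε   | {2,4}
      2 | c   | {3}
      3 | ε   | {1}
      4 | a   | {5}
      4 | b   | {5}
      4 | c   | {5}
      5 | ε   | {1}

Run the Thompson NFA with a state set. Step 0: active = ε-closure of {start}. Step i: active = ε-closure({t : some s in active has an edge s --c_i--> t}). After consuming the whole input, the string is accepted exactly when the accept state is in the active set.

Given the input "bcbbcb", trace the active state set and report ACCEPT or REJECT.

initial (ε-close {0}): {0,2,4}
'b' @ 1: {1,5}  (accept∈set)
'c' @ 2: {}  — dead — no transitions
rest 'bbcb' ignored (set empty)
final: {}; accept 1 not in set

Answer: REJECT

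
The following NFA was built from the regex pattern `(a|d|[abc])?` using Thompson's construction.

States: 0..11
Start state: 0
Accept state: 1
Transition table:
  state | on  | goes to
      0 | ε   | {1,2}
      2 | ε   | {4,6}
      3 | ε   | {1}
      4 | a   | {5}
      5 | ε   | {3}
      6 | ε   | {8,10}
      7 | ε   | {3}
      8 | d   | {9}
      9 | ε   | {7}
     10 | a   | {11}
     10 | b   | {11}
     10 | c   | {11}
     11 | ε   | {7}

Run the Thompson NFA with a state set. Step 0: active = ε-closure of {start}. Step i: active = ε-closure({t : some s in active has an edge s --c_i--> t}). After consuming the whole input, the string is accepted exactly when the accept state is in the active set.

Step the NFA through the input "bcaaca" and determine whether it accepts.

Answer: REJECT

Trace:
initial (ε-close {0}): {0,1,2,4,6,8,10}
'b' @ 1: {1,3,7,11}  [accepting]
'c' @ 2: {}  — state set empty
rest 'aaca' ignored (set empty)
after full input: {}  (accept=1 not in)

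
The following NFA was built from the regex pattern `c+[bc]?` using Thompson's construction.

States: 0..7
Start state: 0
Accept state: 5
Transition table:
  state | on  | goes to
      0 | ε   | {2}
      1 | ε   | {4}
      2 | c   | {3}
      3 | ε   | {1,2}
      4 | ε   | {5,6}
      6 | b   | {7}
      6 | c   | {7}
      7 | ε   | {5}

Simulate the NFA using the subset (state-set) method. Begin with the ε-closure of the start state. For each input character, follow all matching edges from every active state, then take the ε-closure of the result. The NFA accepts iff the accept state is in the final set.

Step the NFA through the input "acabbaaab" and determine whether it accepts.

Answer: REJECT

Steps:
S₀ = ε-closure({0}) = {0,2}
'a' @ 1: {}  — dead — no transitions
rest 'cabbaaab' ignored (set empty)
end set {} — state 5 not in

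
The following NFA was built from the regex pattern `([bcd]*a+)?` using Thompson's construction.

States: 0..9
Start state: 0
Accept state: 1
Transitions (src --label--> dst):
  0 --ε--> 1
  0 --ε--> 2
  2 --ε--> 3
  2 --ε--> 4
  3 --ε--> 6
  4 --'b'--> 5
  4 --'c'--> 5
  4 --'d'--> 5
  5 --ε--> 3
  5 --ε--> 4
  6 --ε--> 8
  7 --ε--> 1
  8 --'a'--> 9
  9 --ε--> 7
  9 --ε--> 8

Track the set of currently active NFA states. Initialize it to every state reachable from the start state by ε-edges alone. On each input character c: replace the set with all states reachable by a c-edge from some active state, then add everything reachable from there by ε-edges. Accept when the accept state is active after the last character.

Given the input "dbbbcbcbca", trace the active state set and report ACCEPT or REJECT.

Answer: ACCEPT

Derivation:
start: ε-closure({0}) = {0,1,2,3,4,6,8}
'd' @ 1: {3,4,5,6,8}
'b' @ 2: {3,4,5,6,8}
'b' @ 3: {3,4,5,6,8}
'b' @ 4: {3,4,5,6,8}
'c' @ 5: {3,4,5,6,8}
'b' @ 6: {3,4,5,6,8}
'c' @ 7: {3,4,5,6,8}
'b' @ 8: {3,4,5,6,8}
'c' @ 9: {3,4,5,6,8}
'a' @ 10: {1,7,8,9}  ✓accept
after full input: {1,7,8,9}  (accept=1 in)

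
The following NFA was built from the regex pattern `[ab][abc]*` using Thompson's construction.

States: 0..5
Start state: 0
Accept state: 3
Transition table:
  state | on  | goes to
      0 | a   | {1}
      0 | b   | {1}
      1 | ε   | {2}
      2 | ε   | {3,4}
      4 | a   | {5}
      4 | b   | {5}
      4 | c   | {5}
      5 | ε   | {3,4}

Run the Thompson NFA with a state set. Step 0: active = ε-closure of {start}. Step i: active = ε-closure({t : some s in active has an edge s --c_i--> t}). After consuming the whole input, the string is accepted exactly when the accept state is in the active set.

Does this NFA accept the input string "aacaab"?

Answer: ACCEPT

Trace:
start: ε-closure({0}) = {0}
'a' @ 1: {1,2,3,4}  ✓accept
'a' @ 2: {3,4,5}  ✓accept
'c' @ 3: {3,4,5}  ✓accept
'a' @ 4: {3,4,5}  ✓accept
'a' @ 5: {3,4,5}  ✓accept
'b' @ 6: {3,4,5}  ✓accept
end set {3,4,5} — state 3 in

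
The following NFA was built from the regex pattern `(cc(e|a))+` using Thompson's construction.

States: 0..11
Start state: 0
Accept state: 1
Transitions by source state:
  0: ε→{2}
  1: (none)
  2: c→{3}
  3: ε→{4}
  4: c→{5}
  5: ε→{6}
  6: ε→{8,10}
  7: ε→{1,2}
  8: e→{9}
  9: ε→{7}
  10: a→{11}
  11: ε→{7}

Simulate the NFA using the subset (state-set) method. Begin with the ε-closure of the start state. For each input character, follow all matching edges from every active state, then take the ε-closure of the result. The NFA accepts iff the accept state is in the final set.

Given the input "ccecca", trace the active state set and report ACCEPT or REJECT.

Answer: ACCEPT

Steps:
S₀ = ε-closure({0}) = {0,2}
'c' @ 1: {3,4}
'c' @ 2: {5,6,8,10}
'e' @ 3: {1,2,7,9}  [accepting]
'c' @ 4: {3,4}
'c' @ 5: {5,6,8,10}
'a' @ 6: {1,2,7,11}  [accepting]
final: {1,2,7,11}; accept 1 in set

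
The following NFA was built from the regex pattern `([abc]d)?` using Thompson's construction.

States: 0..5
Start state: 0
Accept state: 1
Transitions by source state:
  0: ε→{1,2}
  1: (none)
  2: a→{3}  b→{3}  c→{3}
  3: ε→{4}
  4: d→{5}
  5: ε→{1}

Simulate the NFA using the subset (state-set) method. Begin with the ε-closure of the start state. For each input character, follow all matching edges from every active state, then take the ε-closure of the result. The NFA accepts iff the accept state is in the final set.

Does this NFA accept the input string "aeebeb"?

Answer: REJECT

Steps:
initial (ε-close {0}): {0,1,2}
'a' @ 1: {3,4}
'e' @ 2: {}  — dead — no transitions
rest 'ebeb' ignored (set empty)
final: {}; accept 1 not in set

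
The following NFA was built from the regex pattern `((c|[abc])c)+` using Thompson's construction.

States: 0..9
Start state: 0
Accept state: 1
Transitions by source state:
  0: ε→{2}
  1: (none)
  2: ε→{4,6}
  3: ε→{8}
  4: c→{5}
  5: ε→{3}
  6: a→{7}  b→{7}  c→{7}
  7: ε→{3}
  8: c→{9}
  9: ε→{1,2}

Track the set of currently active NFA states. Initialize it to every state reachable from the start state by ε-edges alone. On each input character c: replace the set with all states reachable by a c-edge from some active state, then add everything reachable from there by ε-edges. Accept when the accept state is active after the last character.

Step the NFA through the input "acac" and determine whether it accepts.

Answer: ACCEPT

Trace:
initial (ε-close {0}): {0,2,4,6}
'a' @ 1: {3,7,8}
'c' @ 2: {1,2,4,6,9}  ✓accept
'a' @ 3: {3,7,8}
'c' @ 4: {1,2,4,6,9}  ✓accept
end set {1,2,4,6,9} — state 1 in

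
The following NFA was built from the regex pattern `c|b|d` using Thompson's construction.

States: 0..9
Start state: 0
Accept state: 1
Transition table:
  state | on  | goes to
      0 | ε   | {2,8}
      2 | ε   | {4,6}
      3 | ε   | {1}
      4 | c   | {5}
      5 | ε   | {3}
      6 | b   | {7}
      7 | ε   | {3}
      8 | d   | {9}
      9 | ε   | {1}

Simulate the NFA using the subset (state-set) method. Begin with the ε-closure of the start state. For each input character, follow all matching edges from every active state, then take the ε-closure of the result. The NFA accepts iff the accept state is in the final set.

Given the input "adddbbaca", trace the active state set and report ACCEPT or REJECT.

S₀ = ε-closure({0}) = {0,2,4,6,8}
'a' @ 1: {}  — no active states
rest 'dddbbaca' ignored (set empty)
end set {} — state 1 not in

Answer: REJECT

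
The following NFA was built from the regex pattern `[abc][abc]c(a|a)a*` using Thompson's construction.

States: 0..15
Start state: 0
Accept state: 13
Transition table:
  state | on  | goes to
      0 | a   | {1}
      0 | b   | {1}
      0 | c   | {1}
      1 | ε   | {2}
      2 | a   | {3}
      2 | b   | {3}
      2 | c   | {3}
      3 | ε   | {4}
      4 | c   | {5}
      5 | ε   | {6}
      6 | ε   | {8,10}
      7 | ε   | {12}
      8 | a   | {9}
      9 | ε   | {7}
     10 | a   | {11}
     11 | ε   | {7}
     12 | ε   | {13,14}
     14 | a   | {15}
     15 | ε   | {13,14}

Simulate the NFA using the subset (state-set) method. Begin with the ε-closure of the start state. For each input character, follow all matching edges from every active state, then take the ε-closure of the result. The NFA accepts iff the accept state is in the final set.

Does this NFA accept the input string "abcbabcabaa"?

S₀ = ε-closure({0}) = {0}
'a' @ 1: {1,2}
'b' @ 2: {3,4}
'c' @ 3: {5,6,8,10}
'b' @ 4: {}  — no active states
rest 'abcabaa' ignored (set empty)
final: {}; accept 13 not in set

Answer: REJECT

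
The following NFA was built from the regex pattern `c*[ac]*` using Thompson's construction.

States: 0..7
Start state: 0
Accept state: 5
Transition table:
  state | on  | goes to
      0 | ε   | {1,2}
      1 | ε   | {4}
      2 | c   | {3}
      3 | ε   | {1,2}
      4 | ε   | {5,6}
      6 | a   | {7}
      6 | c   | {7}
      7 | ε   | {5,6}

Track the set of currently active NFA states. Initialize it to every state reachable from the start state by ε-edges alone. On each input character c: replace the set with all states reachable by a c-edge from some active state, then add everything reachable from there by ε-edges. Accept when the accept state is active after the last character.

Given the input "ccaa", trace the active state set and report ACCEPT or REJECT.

Answer: ACCEPT

Steps:
start: ε-closure({0}) = {0,1,2,4,5,6}
'c' @ 1: {1,2,3,4,5,6,7}  (accept∈set)
'c' @ 2: {1,2,3,4,5,6,7}  (accept∈set)
'a' @ 3: {5,6,7}  (accept∈set)
'a' @ 4: {5,6,7}  (accept∈set)
end set {5,6,7} — state 5 in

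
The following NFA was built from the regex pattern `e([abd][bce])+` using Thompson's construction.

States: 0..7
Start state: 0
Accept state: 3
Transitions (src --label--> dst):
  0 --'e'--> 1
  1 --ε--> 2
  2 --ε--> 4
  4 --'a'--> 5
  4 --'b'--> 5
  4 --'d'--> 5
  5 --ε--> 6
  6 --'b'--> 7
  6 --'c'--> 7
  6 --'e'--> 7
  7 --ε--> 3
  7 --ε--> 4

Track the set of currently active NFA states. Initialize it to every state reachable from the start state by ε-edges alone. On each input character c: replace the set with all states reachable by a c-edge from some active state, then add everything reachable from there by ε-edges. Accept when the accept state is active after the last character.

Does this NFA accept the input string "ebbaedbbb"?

Answer: ACCEPT

Steps:
start: ε-closure({0}) = {0}
'e' @ 1: {1,2,4}
'b' @ 2: {5,6}
'b' @ 3: {3,4,7}  [accepting]
'a' @ 4: {5,6}
'e' @ 5: {3,4,7}  [accepting]
'd' @ 6: {5,6}
'b' @ 7: {3,4,7}  [accepting]
'b' @ 8: {5,6}
'b' @ 9: {3,4,7}  [accepting]
end set {3,4,7} — state 3 in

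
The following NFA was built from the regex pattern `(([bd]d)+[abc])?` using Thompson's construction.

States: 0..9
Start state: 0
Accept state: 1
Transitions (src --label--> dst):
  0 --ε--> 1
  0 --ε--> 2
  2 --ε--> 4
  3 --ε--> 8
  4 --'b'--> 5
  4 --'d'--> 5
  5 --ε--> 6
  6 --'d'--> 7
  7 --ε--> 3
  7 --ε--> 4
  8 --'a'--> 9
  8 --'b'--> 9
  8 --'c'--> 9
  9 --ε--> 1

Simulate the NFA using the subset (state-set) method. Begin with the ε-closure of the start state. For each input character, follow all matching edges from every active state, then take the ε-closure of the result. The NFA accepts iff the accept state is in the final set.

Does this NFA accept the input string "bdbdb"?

Answer: ACCEPT

Derivation:
S₀ = ε-closure({0}) = {0,1,2,4}
'b' @ 1: {5,6}
'd' @ 2: {3,4,7,8}
'b' @ 3: {1,5,6,9}  (accept∈set)
'd' @ 4: {3,4,7,8}
'b' @ 5: {1,5,6,9}  (accept∈set)
after full input: {1,5,6,9}  (accept=1 in)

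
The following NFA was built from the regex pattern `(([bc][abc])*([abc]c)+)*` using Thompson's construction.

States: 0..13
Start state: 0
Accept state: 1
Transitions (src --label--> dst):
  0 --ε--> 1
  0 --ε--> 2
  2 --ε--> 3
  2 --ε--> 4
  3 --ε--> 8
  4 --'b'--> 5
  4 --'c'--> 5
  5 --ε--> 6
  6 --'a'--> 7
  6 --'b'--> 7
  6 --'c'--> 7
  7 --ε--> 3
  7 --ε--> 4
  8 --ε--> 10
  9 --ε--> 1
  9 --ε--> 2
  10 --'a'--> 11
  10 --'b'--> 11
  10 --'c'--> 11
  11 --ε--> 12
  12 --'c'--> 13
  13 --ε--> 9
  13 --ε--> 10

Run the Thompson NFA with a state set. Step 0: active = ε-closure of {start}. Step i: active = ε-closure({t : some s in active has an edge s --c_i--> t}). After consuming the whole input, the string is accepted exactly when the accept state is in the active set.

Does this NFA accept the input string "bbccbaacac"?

S₀ = ε-closure({0}) = {0,1,2,3,4,8,10}
'b' @ 1: {5,6,11,12}
'b' @ 2: {3,4,7,8,10}
'c' @ 3: {5,6,11,12}
'c' @ 4: {1,2,3,4,7,8,9,10,13}  ✓accept
'b' @ 5: {5,6,11,12}
'a' @ 6: {3,4,7,8,10}
'a' @ 7: {11,12}
'c' @ 8: {1,2,3,4,8,9,10,13}  ✓accept
'a' @ 9: {11,12}
'c' @ 10: {1,2,3,4,8,9,10,13}  ✓accept
end set {1,2,3,4,8,9,10,13} — state 1 in

Answer: ACCEPT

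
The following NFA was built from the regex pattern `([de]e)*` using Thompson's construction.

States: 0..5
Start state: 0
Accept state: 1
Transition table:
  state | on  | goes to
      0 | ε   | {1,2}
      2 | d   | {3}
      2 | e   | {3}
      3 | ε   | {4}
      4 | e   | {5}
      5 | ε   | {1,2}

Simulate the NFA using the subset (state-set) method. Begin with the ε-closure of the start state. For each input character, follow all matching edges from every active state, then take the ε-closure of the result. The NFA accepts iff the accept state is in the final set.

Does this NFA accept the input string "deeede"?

Answer: ACCEPT

Derivation:
initial (ε-close {0}): {0,1,2}
'd' @ 1: {3,4}
'e' @ 2: {1,2,5}  ✓accept
'e' @ 3: {3,4}
'e' @ 4: {1,2,5}  ✓accept
'd' @ 5: {3,4}
'e' @ 6: {1,2,5}  ✓accept
end set {1,2,5} — state 1 in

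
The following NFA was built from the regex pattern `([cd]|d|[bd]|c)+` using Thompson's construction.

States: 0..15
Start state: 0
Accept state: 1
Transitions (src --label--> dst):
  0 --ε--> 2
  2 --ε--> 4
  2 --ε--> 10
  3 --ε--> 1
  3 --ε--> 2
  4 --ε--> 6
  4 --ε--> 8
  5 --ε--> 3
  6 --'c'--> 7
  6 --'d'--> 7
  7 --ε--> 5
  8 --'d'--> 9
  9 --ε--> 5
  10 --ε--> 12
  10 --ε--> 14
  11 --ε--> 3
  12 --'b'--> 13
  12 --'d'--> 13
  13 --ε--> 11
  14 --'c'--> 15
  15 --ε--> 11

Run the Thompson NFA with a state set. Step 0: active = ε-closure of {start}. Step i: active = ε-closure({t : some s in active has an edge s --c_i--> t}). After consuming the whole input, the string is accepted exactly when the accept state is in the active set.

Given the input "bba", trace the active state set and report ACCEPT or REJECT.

S₀ = ε-closure({0}) = {0,2,4,6,8,10,12,14}
'b' @ 1: {1,2,3,4,6,8,10,11,12,13,14}  [accepting]
'b' @ 2: {1,2,3,4,6,8,10,11,12,13,14}  [accepting]
'a' @ 3: {}  — state set empty
end set {} — state 1 not in

Answer: REJECT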